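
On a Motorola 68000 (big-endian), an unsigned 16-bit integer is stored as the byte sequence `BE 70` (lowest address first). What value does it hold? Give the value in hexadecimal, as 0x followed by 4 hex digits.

In big-endian order the high byte comes first in memory.
The bytes are already most-significant first: 0xBE70.

0xBE70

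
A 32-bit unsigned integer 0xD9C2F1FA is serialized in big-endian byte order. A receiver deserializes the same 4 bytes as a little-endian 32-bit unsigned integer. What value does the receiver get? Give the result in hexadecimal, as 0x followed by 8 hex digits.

0xFAF1C2D9

Stored big-endian, the bytes at ascending addresses are D9 C2 F1 FA.
Read back as little-endian, the first byte is least significant, giving 0xFAF1C2D9.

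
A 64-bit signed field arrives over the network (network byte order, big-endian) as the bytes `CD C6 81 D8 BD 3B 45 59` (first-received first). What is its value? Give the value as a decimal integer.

In big-endian order the high byte comes first in memory.
The bytes are already most-significant first: 0xCDC681D8BD3B4559.
Top bit is set, so as a signed 64-bit value this is 0xCDC681D8BD3B4559 − 2^64 = -3619062482657917607.

-3619062482657917607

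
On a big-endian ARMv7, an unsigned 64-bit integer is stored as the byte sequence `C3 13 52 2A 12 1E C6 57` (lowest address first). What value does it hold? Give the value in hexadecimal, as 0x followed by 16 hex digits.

0xC313522A121EC657

Big-endian: lowest address holds the most-significant byte.
The bytes are already most-significant first: 0xC313522A121EC657.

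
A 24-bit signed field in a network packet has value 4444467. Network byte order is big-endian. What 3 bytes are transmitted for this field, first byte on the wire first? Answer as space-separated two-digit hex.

4444467 in hexadecimal, padded to 24 bits, is 0x43D133.
Split into bytes (most-significant first): 43 D1 33.
Big-endian stores the most-significant byte at the lowest address.
So the memory order matches the most-significant-first order: 43 D1 33.

43 D1 33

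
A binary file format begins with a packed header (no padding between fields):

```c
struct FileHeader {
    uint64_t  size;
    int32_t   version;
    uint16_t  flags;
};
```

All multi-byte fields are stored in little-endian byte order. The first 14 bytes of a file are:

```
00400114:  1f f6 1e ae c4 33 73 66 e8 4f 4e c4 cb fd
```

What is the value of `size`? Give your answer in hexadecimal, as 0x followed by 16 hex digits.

0x667333C4AE1EF61F

`size` is the first field, at byte offset 0, occupying 8 bytes.
Bytes at offsets 0..7: 1F F6 1E AE C4 33 73 66.
In little-endian order the low byte comes first in memory.
Reassemble most-significant byte first: 66 73 33 C4 AE 1E F6 1F → 0x667333C4AE1EF61F.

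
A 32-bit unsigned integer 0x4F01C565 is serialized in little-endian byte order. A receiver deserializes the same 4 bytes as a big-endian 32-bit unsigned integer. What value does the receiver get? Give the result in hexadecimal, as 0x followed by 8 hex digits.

Stored little-endian, the bytes at ascending addresses are 65 C5 01 4F.
Read back as big-endian, the last byte is least significant, giving 0x65C5014F.

0x65C5014F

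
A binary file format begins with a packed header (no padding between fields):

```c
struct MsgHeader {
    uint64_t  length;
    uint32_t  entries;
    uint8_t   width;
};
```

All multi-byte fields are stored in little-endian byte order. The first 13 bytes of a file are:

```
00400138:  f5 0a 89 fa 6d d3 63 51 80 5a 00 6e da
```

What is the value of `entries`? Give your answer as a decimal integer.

`entries` follows `length` (8 bytes), so it starts at byte offset 8 and occupies 4 bytes.
Bytes at offsets 8..11: 80 5A 00 6E.
Little-endian stores the least-significant byte at the lowest address.
Reassemble most-significant byte first: 6E 00 5A 80 → 0x6E005A80.
0x6E005A80 = 1845516928.

1845516928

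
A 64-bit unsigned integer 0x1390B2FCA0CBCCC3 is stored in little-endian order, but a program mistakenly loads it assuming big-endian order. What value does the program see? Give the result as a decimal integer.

14108875624939687955

Stored little-endian, the bytes at ascending addresses are C3 CC CB A0 FC B2 90 13.
Read back as big-endian, the last byte is least significant, giving 0xC3CCCBA0FCB29013.
0xC3CCCBA0FCB29013 = 14108875624939687955.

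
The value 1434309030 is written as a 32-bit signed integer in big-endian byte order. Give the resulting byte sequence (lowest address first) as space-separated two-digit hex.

55 7D D1 A6

1434309030 in hexadecimal, padded to 32 bits, is 0x557DD1A6.
Split into bytes (most-significant first): 55 7D D1 A6.
In big-endian order the high byte comes first in memory.
So the memory order matches the most-significant-first order: 55 7D D1 A6.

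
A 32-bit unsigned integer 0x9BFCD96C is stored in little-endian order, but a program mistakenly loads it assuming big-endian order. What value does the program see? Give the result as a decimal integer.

Stored little-endian, the bytes at ascending addresses are 6C D9 FC 9B.
Read back as big-endian, the last byte is least significant, giving 0x6CD9FC9B.
0x6CD9FC9B = 1826225307.

1826225307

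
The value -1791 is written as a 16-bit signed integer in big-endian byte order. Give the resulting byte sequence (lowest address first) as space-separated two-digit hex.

F9 01

Two's complement of -1791 in 16 bits: 1791 = 0x06FF; invert → 0xF900; add 1 → 0xF901.
Split into bytes (most-significant first): F9 01.
Big-endian: lowest address holds the most-significant byte.
So the memory order matches the most-significant-first order: F9 01.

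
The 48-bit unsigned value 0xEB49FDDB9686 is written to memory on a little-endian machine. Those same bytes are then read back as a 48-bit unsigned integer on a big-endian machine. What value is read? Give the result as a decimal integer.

147982494026219

Stored little-endian, the bytes at ascending addresses are 86 96 DB FD 49 EB.
Read back as big-endian, the last byte is least significant, giving 0x8696DBFD49EB.
0x8696DBFD49EB = 147982494026219.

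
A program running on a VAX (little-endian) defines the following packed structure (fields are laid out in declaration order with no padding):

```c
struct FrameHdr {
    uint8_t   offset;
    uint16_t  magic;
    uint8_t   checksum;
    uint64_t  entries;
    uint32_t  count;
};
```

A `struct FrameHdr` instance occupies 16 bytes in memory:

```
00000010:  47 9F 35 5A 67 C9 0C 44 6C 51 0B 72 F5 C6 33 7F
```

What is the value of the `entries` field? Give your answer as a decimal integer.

8217751470507608423

`entries` follows `offset` (1 B), `magic` (2 B), `checksum` (1 B), so it starts at offset 1 + 2 + 1 = 4 and occupies 8 bytes.
Bytes at offsets 4..11: 67 C9 0C 44 6C 51 0B 72.
Little-endian: lowest address holds the least-significant byte.
Reassemble most-significant byte first: 72 0B 51 6C 44 0C C9 67 → 0x720B516C440CC967.
0x720B516C440CC967 = 8217751470507608423.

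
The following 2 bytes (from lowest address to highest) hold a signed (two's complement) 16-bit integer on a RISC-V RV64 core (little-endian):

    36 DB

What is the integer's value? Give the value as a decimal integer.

Little-endian: lowest address holds the least-significant byte.
Reassemble most-significant byte first: DB 36 → 0xDB36.
Top bit is set, so as a signed 16-bit value this is 0xDB36 − 2^16 = -9418.

-9418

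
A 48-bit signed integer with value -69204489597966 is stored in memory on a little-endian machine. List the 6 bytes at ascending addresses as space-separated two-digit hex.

F2 0B FB 12 0F C1

Two's complement of -69204489597966 in 48 bits: 69204489597966 = 0x3EF0ED04F40E; invert → 0xC10F12FB0BF1; add 1 → 0xC10F12FB0BF2.
Split into bytes (most-significant first): C1 0F 12 FB 0B F2.
In little-endian order the low byte comes first in memory.
So at ascending addresses the bytes are F2 0B FB 12 0F C1.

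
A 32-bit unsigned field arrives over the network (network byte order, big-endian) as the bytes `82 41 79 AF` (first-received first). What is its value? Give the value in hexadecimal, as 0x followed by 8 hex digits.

Big-endian: lowest address holds the most-significant byte.
The bytes are already most-significant first: 0x824179AF.

0x824179AF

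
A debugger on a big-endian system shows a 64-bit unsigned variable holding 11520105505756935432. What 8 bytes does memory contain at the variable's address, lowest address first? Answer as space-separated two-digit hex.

9F DF A2 EB DD A9 F5 08

11520105505756935432 in hexadecimal, padded to 64 bits, is 0x9FDFA2EBDDA9F508.
Split into bytes (most-significant first): 9F DF A2 EB DD A9 F5 08.
Big-endian stores the most-significant byte at the lowest address.
So the memory order matches the most-significant-first order: 9F DF A2 EB DD A9 F5 08.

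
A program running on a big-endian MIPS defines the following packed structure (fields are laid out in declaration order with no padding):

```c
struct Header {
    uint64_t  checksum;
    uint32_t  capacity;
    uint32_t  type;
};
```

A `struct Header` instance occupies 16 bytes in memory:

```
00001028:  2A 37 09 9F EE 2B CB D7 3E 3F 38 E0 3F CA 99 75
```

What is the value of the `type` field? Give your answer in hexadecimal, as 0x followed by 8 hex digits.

`type` follows `checksum` (8 B), `capacity` (4 B), so it starts at offset 8 + 4 = 12 and occupies 4 bytes.
Bytes at offsets 12..15: 3F CA 99 75.
Big-endian stores the most-significant byte at the lowest address.
The bytes are already most-significant first: 0x3FCA9975.

0x3FCA9975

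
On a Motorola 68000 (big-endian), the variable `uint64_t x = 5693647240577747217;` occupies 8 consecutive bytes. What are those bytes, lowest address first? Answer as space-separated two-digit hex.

5693647240577747217 in hexadecimal, padded to 64 bits, is 0x4F03E5FFC3050911.
Split into bytes (most-significant first): 4F 03 E5 FF C3 05 09 11.
Big-endian: lowest address holds the most-significant byte.
So the memory order matches the most-significant-first order: 4F 03 E5 FF C3 05 09 11.

4F 03 E5 FF C3 05 09 11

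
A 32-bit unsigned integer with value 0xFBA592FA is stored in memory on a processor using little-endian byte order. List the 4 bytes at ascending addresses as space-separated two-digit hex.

Split into bytes (most-significant first): FB A5 92 FA.
Little-endian: lowest address holds the least-significant byte.
So at ascending addresses the bytes are FA 92 A5 FB.

FA 92 A5 FB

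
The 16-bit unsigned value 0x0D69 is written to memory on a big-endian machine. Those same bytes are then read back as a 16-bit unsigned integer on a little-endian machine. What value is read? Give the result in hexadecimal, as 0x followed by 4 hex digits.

0x690D

Stored big-endian, the bytes at ascending addresses are 0D 69.
Read back as little-endian, the first byte is least significant, giving 0x690D.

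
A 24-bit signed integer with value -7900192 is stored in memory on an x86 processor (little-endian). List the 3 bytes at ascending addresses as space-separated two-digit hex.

E0 73 87

Two's complement of -7900192 in 24 bits: 7900192 = 0x788C20; invert → 0x8773DF; add 1 → 0x8773E0.
Split into bytes (most-significant first): 87 73 E0.
Little-endian: lowest address holds the least-significant byte.
So at ascending addresses the bytes are E0 73 87.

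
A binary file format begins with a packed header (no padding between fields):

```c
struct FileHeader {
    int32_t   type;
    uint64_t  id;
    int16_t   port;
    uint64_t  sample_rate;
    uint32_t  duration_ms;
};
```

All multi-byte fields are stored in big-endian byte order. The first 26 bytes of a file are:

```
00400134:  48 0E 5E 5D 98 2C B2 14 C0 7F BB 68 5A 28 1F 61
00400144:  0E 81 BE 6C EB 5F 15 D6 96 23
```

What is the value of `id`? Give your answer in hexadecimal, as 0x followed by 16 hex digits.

`id` follows `type` (4 bytes), so it starts at byte offset 4 and occupies 8 bytes.
Bytes at offsets 4..11: 98 2C B2 14 C0 7F BB 68.
In big-endian order the high byte comes first in memory.
The bytes are already most-significant first: 0x982CB214C07FBB68.

0x982CB214C07FBB68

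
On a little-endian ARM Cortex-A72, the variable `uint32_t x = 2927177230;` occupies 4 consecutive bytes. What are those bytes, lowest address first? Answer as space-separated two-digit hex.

0E 2E 79 AE

2927177230 in hexadecimal, padded to 32 bits, is 0xAE792E0E.
Split into bytes (most-significant first): AE 79 2E 0E.
Little-endian stores the least-significant byte at the lowest address.
So at ascending addresses the bytes are 0E 2E 79 AE.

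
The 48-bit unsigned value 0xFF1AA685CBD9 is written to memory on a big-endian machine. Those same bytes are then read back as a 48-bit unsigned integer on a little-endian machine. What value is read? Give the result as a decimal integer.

Stored big-endian, the bytes at ascending addresses are FF 1A A6 85 CB D9.
Read back as little-endian, the first byte is least significant, giving 0xD9CB85A61AFF.
0xD9CB85A61AFF = 239468143844095.

239468143844095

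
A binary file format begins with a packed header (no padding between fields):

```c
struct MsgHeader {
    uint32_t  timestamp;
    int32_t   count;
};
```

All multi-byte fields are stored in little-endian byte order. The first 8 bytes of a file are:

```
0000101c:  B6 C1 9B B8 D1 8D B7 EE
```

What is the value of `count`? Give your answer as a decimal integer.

`count` follows `timestamp` (4 bytes), so it starts at byte offset 4 and occupies 4 bytes.
Bytes at offsets 4..7: D1 8D B7 EE.
Little-endian stores the least-significant byte at the lowest address.
Reassemble most-significant byte first: EE B7 8D D1 → 0xEEB78DD1.
Top bit is set, so as a signed 32-bit value this is 0xEEB78DD1 − 2^32 = -289960495.

-289960495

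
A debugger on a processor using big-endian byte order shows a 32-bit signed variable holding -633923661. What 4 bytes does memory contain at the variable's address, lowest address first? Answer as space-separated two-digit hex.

Two's complement of -633923661 in 32 bits: 633923661 = 0x25C8E84D; invert → 0xDA3717B2; add 1 → 0xDA3717B3.
Split into bytes (most-significant first): DA 37 17 B3.
Big-endian stores the most-significant byte at the lowest address.
So the memory order matches the most-significant-first order: DA 37 17 B3.

DA 37 17 B3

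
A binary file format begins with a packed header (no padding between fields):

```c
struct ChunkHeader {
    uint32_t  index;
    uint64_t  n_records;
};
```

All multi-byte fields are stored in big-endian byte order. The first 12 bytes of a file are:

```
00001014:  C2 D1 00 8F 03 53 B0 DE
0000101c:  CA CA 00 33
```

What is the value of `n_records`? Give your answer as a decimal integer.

239729676112232499

`n_records` follows `index` (4 bytes), so it starts at byte offset 4 and occupies 8 bytes.
Bytes at offsets 4..11: 03 53 B0 DE CA CA 00 33.
In big-endian order the high byte comes first in memory.
The bytes are already most-significant first: 0x0353B0DECACA0033.
0x0353B0DECACA0033 = 239729676112232499.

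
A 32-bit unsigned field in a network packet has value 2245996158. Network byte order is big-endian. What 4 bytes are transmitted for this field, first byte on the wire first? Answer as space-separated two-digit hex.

2245996158 in hexadecimal, padded to 32 bits, is 0x85DF2E7E.
Split into bytes (most-significant first): 85 DF 2E 7E.
Big-endian stores the most-significant byte at the lowest address.
So the memory order matches the most-significant-first order: 85 DF 2E 7E.

85 DF 2E 7E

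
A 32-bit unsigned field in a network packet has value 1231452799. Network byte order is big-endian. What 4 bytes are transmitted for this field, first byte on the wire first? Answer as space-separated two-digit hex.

49 66 7A 7F

1231452799 in hexadecimal, padded to 32 bits, is 0x49667A7F.
Split into bytes (most-significant first): 49 66 7A 7F.
In big-endian order the high byte comes first in memory.
So the memory order matches the most-significant-first order: 49 66 7A 7F.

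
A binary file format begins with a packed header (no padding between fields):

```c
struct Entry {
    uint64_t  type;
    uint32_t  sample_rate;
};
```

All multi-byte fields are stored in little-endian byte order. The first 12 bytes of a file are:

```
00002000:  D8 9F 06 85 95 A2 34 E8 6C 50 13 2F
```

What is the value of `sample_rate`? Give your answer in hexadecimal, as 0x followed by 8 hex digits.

0x2F13506C

`sample_rate` follows `type` (8 bytes), so it starts at byte offset 8 and occupies 4 bytes.
Bytes at offsets 8..11: 6C 50 13 2F.
In little-endian order the low byte comes first in memory.
Reassemble most-significant byte first: 2F 13 50 6C → 0x2F13506C.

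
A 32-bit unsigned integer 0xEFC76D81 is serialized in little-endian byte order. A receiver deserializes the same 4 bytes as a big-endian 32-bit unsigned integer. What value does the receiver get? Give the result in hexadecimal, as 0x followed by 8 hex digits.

Stored little-endian, the bytes at ascending addresses are 81 6D C7 EF.
Read back as big-endian, the last byte is least significant, giving 0x816DC7EF.

0x816DC7EF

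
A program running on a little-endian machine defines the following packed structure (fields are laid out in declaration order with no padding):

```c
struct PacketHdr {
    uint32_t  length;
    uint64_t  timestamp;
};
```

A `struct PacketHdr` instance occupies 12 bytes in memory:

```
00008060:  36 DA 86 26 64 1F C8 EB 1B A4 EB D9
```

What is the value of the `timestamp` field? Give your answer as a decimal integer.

`timestamp` follows `length` (4 bytes), so it starts at byte offset 4 and occupies 8 bytes.
Bytes at offsets 4..11: 64 1F C8 EB 1B A4 EB D9.
Little-endian: lowest address holds the least-significant byte.
Reassemble most-significant byte first: D9 EB A4 1B EB C8 1F 64 → 0xD9EBA41BEBC81F64.
0xD9EBA41BEBC81F64 = 15702824965584199524.

15702824965584199524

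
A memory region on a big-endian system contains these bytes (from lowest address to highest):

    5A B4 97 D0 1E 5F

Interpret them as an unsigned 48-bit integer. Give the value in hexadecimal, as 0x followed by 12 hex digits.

Big-endian stores the most-significant byte at the lowest address.
The bytes are already most-significant first: 0x5AB497D01E5F.

0x5AB497D01E5F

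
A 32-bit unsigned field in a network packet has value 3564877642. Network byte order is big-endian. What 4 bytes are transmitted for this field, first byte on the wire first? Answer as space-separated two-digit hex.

D4 7B B7 4A

3564877642 in hexadecimal, padded to 32 bits, is 0xD47BB74A.
Split into bytes (most-significant first): D4 7B B7 4A.
In big-endian order the high byte comes first in memory.
So the memory order matches the most-significant-first order: D4 7B B7 4A.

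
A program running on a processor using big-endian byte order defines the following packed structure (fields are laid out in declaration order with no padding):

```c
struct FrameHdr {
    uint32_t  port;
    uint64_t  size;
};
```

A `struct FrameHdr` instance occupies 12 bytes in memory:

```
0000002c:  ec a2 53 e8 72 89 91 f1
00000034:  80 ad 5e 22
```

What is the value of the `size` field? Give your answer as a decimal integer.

`size` follows `port` (4 bytes), so it starts at byte offset 4 and occupies 8 bytes.
Bytes at offsets 4..11: 72 89 91 F1 80 AD 5E 22.
In big-endian order the high byte comes first in memory.
The bytes are already most-significant first: 0x728991F180AD5E22.
0x728991F180AD5E22 = 8253288258565135906.

8253288258565135906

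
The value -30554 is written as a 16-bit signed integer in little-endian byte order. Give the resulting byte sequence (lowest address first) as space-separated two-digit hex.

Two's complement of -30554 in 16 bits: 30554 = 0x775A; invert → 0x88A5; add 1 → 0x88A6.
Split into bytes (most-significant first): 88 A6.
In little-endian order the low byte comes first in memory.
So at ascending addresses the bytes are A6 88.

A6 88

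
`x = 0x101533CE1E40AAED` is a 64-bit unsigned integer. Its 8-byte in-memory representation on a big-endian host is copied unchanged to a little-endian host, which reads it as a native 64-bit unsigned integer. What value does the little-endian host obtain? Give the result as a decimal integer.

Stored big-endian, the bytes at ascending addresses are 10 15 33 CE 1E 40 AA ED.
Read back as little-endian, the first byte is least significant, giving 0xEDAA401ECE331510.
0xEDAA401ECE331510 = 17125571034082383120.

17125571034082383120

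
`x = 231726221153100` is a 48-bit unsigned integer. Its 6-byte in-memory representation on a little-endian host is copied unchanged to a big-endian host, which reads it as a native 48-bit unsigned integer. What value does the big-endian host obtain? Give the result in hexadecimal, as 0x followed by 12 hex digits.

231726221153100 in 48-bit hexadecimal is 0xD2C0F718D34C.
Stored little-endian, the bytes at ascending addresses are 4C D3 18 F7 C0 D2.
Read back as big-endian, the last byte is least significant, giving 0x4CD318F7C0D2.

0x4CD318F7C0D2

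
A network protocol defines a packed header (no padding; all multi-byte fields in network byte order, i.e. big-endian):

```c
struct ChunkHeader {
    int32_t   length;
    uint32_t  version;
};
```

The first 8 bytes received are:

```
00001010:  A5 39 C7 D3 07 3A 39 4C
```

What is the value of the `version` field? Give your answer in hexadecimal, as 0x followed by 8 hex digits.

`version` follows `length` (4 bytes), so it starts at byte offset 4 and occupies 4 bytes.
Bytes at offsets 4..7: 07 3A 39 4C.
In big-endian order the high byte comes first in memory.
The bytes are already most-significant first: 0x073A394C.

0x073A394C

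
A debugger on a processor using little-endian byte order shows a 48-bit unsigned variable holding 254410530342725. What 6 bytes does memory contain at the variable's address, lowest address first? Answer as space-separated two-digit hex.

254410530342725 in hexadecimal, padded to 48 bits, is 0xE7629149C745.
Split into bytes (most-significant first): E7 62 91 49 C7 45.
In little-endian order the low byte comes first in memory.
So at ascending addresses the bytes are 45 C7 49 91 62 E7.

45 C7 49 91 62 E7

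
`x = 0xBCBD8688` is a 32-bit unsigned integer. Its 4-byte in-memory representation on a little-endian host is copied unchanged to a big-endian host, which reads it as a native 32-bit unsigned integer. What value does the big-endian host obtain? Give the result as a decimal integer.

Stored little-endian, the bytes at ascending addresses are 88 86 BD BC.
Read back as big-endian, the last byte is least significant, giving 0x8886BDBC.
0x8886BDBC = 2290531772.

2290531772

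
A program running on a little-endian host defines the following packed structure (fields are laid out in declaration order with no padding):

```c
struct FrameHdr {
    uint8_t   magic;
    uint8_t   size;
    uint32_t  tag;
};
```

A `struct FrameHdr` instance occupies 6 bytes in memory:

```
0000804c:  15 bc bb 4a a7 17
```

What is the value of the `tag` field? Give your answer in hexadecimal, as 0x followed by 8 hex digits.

`tag` follows `magic` (1 B), `size` (1 B), so it starts at offset 1 + 1 = 2 and occupies 4 bytes.
Bytes at offsets 2..5: BB 4A A7 17.
In little-endian order the low byte comes first in memory.
Reassemble most-significant byte first: 17 A7 4A BB → 0x17A74ABB.

0x17A74ABB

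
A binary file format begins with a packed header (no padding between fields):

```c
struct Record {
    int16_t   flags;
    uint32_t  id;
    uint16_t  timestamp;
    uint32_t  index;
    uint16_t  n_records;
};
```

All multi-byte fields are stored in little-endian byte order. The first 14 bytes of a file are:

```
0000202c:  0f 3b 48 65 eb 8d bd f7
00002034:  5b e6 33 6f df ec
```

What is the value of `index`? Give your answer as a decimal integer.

1865672283

`index` follows `flags` (2 B), `id` (4 B), `timestamp` (2 B), so it starts at offset 2 + 4 + 2 = 8 and occupies 4 bytes.
Bytes at offsets 8..11: 5B E6 33 6F.
In little-endian order the low byte comes first in memory.
Reassemble most-significant byte first: 6F 33 E6 5B → 0x6F33E65B.
0x6F33E65B = 1865672283.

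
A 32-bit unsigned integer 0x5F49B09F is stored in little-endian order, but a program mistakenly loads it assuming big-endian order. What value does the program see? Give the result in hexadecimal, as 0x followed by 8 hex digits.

0x9FB0495F

Stored little-endian, the bytes at ascending addresses are 9F B0 49 5F.
Read back as big-endian, the last byte is least significant, giving 0x9FB0495F.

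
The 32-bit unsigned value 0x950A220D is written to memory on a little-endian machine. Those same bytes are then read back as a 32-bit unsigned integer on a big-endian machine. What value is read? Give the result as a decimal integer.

Stored little-endian, the bytes at ascending addresses are 0D 22 0A 95.
Read back as big-endian, the last byte is least significant, giving 0x0D220A95.
0x0D220A95 = 220334741.

220334741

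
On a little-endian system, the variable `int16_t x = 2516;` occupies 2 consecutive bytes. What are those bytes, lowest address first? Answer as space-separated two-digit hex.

D4 09

2516 in hexadecimal, padded to 16 bits, is 0x09D4.
Split into bytes (most-significant first): 09 D4.
Little-endian stores the least-significant byte at the lowest address.
So at ascending addresses the bytes are D4 09.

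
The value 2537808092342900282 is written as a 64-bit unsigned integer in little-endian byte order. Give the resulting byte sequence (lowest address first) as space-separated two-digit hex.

3A D6 35 9C 03 1B 38 23

2537808092342900282 in hexadecimal, padded to 64 bits, is 0x23381B039C35D63A.
Split into bytes (most-significant first): 23 38 1B 03 9C 35 D6 3A.
In little-endian order the low byte comes first in memory.
So at ascending addresses the bytes are 3A D6 35 9C 03 1B 38 23.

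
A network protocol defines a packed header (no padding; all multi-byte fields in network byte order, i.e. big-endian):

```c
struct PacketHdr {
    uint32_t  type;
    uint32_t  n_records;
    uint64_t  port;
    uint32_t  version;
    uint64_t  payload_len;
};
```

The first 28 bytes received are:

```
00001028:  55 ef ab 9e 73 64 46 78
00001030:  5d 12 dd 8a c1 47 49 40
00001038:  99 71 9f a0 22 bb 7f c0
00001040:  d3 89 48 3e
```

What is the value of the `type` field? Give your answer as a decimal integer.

`type` is the first field, at byte offset 0, occupying 4 bytes.
Bytes at offsets 0..3: 55 EF AB 9E.
In big-endian order the high byte comes first in memory.
The bytes are already most-significant first: 0x55EFAB9E.
0x55EFAB9E = 1441770398.

1441770398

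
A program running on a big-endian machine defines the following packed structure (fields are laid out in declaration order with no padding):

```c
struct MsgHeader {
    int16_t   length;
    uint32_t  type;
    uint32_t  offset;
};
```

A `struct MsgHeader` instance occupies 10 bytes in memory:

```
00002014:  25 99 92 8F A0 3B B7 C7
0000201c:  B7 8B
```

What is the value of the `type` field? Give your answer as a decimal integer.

`type` follows `length` (2 bytes), so it starts at byte offset 2 and occupies 4 bytes.
Bytes at offsets 2..5: 92 8F A0 3B.
In big-endian order the high byte comes first in memory.
The bytes are already most-significant first: 0x928FA03B.
0x928FA03B = 2458886203.

2458886203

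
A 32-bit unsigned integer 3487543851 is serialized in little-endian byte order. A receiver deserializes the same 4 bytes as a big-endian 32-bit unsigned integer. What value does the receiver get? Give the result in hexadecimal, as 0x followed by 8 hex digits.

0x2BB2DFCF

3487543851 in 32-bit hexadecimal is 0xCFDFB22B.
Stored little-endian, the bytes at ascending addresses are 2B B2 DF CF.
Read back as big-endian, the last byte is least significant, giving 0x2BB2DFCF.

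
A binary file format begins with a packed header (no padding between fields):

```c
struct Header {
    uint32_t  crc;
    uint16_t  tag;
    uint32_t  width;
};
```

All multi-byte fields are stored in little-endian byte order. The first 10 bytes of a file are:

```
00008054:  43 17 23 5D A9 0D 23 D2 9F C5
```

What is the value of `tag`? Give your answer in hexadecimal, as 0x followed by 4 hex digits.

`tag` follows `crc` (4 bytes), so it starts at byte offset 4 and occupies 2 bytes.
Bytes at offsets 4..5: A9 0D.
Little-endian stores the least-significant byte at the lowest address.
Reassemble most-significant byte first: 0D A9 → 0x0DA9.

0x0DA9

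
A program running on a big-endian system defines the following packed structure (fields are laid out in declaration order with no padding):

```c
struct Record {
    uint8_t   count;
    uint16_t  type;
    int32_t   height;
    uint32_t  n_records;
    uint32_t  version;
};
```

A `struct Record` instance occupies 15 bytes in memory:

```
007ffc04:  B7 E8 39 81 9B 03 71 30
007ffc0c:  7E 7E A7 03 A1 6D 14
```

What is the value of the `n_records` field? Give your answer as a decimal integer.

813596327

`n_records` follows `count` (1 B), `type` (2 B), `height` (4 B), so it starts at offset 1 + 2 + 4 = 7 and occupies 4 bytes.
Bytes at offsets 7..10: 30 7E 7E A7.
In big-endian order the high byte comes first in memory.
The bytes are already most-significant first: 0x307E7EA7.
0x307E7EA7 = 813596327.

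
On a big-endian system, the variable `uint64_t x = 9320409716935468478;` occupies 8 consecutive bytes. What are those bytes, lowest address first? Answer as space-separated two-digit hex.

9320409716935468478 in hexadecimal, padded to 64 bits, is 0x8158BF418309A5BE.
Split into bytes (most-significant first): 81 58 BF 41 83 09 A5 BE.
Big-endian: lowest address holds the most-significant byte.
So the memory order matches the most-significant-first order: 81 58 BF 41 83 09 A5 BE.

81 58 BF 41 83 09 A5 BE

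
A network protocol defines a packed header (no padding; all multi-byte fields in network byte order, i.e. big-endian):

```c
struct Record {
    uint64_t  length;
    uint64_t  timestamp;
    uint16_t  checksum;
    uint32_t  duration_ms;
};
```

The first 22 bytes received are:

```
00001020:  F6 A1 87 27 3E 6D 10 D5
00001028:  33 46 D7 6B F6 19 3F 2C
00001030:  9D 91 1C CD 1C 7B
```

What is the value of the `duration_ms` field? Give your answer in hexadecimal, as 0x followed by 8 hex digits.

0x1CCD1C7B

`duration_ms` follows `length` (8 B), `timestamp` (8 B), `checksum` (2 B), so it starts at offset 8 + 8 + 2 = 18 and occupies 4 bytes.
Bytes at offsets 18..21: 1C CD 1C 7B.
Big-endian stores the most-significant byte at the lowest address.
The bytes are already most-significant first: 0x1CCD1C7B.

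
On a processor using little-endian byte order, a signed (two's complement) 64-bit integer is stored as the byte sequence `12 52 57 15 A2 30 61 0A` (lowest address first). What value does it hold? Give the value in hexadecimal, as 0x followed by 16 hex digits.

In little-endian order the low byte comes first in memory.
Reassemble most-significant byte first: 0A 61 30 A2 15 57 52 12 → 0x0A6130A215575212.

0x0A6130A215575212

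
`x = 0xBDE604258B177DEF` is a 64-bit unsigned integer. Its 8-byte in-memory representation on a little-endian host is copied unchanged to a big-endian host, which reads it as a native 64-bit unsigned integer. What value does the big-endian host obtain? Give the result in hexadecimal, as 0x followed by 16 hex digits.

Stored little-endian, the bytes at ascending addresses are EF 7D 17 8B 25 04 E6 BD.
Read back as big-endian, the last byte is least significant, giving 0xEF7D178B2504E6BD.

0xEF7D178B2504E6BD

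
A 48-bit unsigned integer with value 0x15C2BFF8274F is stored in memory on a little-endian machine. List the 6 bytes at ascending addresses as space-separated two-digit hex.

Split into bytes (most-significant first): 15 C2 BF F8 27 4F.
In little-endian order the low byte comes first in memory.
So at ascending addresses the bytes are 4F 27 F8 BF C2 15.

4F 27 F8 BF C2 15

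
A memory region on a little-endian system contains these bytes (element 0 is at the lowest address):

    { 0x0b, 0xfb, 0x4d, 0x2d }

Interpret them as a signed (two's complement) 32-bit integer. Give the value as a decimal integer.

760085259

Little-endian stores the least-significant byte at the lowest address.
Reassemble most-significant byte first: 2D 4D FB 0B → 0x2D4DFB0B.
0x2D4DFB0B = 760085259.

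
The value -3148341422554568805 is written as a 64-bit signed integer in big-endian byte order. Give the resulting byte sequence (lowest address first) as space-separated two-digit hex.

D4 4E D8 28 24 FC A7 9B

Two's complement of -3148341422554568805 in 64 bits: 3148341422554568805 = 0x2BB127D7DB035865; invert → 0xD44ED82824FCA79A; add 1 → 0xD44ED82824FCA79B.
Split into bytes (most-significant first): D4 4E D8 28 24 FC A7 9B.
Big-endian stores the most-significant byte at the lowest address.
So the memory order matches the most-significant-first order: D4 4E D8 28 24 FC A7 9B.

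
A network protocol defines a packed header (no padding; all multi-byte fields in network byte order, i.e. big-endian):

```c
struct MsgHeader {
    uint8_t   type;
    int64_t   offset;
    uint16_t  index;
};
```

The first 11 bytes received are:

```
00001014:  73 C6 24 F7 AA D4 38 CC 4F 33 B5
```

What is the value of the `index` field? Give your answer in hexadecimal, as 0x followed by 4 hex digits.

`index` follows `type` (1 B), `offset` (8 B), so it starts at offset 1 + 8 = 9 and occupies 2 bytes.
Bytes at offsets 9..10: 33 B5.
Big-endian stores the most-significant byte at the lowest address.
The bytes are already most-significant first: 0x33B5.

0x33B5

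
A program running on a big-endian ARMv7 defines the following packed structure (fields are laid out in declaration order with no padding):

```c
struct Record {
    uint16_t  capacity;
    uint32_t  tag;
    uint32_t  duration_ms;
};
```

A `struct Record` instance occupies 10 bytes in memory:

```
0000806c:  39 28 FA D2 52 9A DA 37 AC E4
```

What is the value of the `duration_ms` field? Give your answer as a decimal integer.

3661081828

`duration_ms` follows `capacity` (2 B), `tag` (4 B), so it starts at offset 2 + 4 = 6 and occupies 4 bytes.
Bytes at offsets 6..9: DA 37 AC E4.
Big-endian: lowest address holds the most-significant byte.
The bytes are already most-significant first: 0xDA37ACE4.
0xDA37ACE4 = 3661081828.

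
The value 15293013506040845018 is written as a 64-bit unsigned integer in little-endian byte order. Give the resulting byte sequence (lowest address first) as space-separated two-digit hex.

15293013506040845018 in hexadecimal, padded to 64 bits, is 0xD43BB2C204D0D2DA.
Split into bytes (most-significant first): D4 3B B2 C2 04 D0 D2 DA.
In little-endian order the low byte comes first in memory.
So at ascending addresses the bytes are DA D2 D0 04 C2 B2 3B D4.

DA D2 D0 04 C2 B2 3B D4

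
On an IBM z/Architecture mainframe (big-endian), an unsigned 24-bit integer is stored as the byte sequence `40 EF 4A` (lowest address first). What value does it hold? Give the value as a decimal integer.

4255562

Big-endian stores the most-significant byte at the lowest address.
The bytes are already most-significant first: 0x40EF4A.
0x40EF4A = 4255562.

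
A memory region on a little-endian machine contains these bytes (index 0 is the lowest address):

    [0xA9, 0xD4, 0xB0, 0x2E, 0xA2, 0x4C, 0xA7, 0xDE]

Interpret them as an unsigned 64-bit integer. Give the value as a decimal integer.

16043876456982434985

Little-endian stores the least-significant byte at the lowest address.
Reassemble most-significant byte first: DE A7 4C A2 2E B0 D4 A9 → 0xDEA74CA22EB0D4A9.
0xDEA74CA22EB0D4A9 = 16043876456982434985.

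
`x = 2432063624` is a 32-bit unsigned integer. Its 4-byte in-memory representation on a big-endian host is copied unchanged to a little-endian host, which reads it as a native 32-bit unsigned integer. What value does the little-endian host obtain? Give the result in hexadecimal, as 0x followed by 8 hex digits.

2432063624 in 32-bit hexadecimal is 0x90F65888.
Stored big-endian, the bytes at ascending addresses are 90 F6 58 88.
Read back as little-endian, the first byte is least significant, giving 0x8858F690.

0x8858F690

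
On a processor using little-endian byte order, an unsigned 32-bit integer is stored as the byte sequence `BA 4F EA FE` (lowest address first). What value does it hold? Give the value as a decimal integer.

Little-endian stores the least-significant byte at the lowest address.
Reassemble most-significant byte first: FE EA 4F BA → 0xFEEA4FBA.
0xFEEA4FBA = 4276768698.

4276768698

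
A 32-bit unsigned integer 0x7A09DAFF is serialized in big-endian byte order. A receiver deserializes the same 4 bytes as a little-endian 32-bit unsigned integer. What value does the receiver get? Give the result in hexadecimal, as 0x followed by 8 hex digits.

Stored big-endian, the bytes at ascending addresses are 7A 09 DA FF.
Read back as little-endian, the first byte is least significant, giving 0xFFDA097A.

0xFFDA097A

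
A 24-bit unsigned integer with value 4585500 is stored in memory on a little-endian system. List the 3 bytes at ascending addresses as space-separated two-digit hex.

4585500 in hexadecimal, padded to 24 bits, is 0x45F81C.
Split into bytes (most-significant first): 45 F8 1C.
Little-endian: lowest address holds the least-significant byte.
So at ascending addresses the bytes are 1C F8 45.

1C F8 45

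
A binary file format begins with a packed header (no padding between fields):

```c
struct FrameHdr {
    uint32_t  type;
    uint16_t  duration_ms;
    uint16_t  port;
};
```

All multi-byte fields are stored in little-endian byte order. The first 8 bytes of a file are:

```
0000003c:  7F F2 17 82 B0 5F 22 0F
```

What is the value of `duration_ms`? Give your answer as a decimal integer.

`duration_ms` follows `type` (4 bytes), so it starts at byte offset 4 and occupies 2 bytes.
Bytes at offsets 4..5: B0 5F.
In little-endian order the low byte comes first in memory.
Reassemble most-significant byte first: 5F B0 → 0x5FB0.
0x5FB0 = 24496.

24496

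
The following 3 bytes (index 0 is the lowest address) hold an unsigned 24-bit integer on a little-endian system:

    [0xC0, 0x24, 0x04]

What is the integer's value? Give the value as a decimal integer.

Little-endian: lowest address holds the least-significant byte.
Reassemble most-significant byte first: 04 24 C0 → 0x0424C0.
0x0424C0 = 271552.

271552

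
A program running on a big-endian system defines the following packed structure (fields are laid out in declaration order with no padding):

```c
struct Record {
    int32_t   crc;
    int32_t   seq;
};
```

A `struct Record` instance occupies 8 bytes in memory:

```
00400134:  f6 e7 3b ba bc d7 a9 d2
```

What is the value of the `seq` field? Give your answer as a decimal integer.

`seq` follows `crc` (4 bytes), so it starts at byte offset 4 and occupies 4 bytes.
Bytes at offsets 4..7: BC D7 A9 D2.
Big-endian: lowest address holds the most-significant byte.
The bytes are already most-significant first: 0xBCD7A9D2.
Top bit is set, so as a signed 32-bit value this is 0xBCD7A9D2 − 2^32 = -1126716974.

-1126716974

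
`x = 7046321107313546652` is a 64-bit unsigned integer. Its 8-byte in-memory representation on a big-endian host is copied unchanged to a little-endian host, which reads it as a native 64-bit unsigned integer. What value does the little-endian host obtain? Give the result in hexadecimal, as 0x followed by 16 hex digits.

7046321107313546652 in 64-bit hexadecimal is 0x61C98FB6CEC2D59C.
Stored big-endian, the bytes at ascending addresses are 61 C9 8F B6 CE C2 D5 9C.
Read back as little-endian, the first byte is least significant, giving 0x9CD5C2CEB68FC961.

0x9CD5C2CEB68FC961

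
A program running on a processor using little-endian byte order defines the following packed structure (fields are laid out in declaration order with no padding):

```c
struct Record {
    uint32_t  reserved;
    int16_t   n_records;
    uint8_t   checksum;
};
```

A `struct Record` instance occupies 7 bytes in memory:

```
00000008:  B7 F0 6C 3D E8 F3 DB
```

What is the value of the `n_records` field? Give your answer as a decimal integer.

`n_records` follows `reserved` (4 bytes), so it starts at byte offset 4 and occupies 2 bytes.
Bytes at offsets 4..5: E8 F3.
In little-endian order the low byte comes first in memory.
Reassemble most-significant byte first: F3 E8 → 0xF3E8.
Top bit is set, so as a signed 16-bit value this is 0xF3E8 − 2^16 = -3096.

-3096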